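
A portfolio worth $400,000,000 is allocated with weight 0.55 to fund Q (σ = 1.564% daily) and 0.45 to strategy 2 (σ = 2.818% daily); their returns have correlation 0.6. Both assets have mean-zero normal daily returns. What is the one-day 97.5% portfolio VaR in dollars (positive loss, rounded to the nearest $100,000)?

$15,000,000

σ_p² = 0.55²·1.564² + 0.45²·2.818² + 2·0.6·0.55·0.45·1.564·2.818 = 3.6570 (%²).
σ_p = √3.6570 = 1.912%.
At 97.5%, z = 1.960.
VaR = 1.960 × 1.912% = 3.748%; on $400,000,000 that is $14,992,000.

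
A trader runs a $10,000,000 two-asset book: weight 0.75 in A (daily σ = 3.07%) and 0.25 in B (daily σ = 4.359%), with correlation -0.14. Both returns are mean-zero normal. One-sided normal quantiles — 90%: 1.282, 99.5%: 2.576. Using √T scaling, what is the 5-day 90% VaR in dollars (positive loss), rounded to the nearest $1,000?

σ_p = √(0.75²·3.07² + 0.25²·4.359² + 2·-0.14·0.75·0.25·3.07·4.359) = 2.406%.
σ_{5d} = 2.406% × √5 = 5.380%.
VaR = 1.282 × 5.380% = 6.897%; on $10,000,000 that is $689,700.

$690,000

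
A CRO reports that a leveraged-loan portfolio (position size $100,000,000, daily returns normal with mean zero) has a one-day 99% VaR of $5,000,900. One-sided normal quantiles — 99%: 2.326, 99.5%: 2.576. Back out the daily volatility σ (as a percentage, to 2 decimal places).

VaR as a fraction: $5,000,900 / $100,000,000 = 5.001%.
σ = VaR / z = 5.001% / 2.326 = 2.150%.

2.15%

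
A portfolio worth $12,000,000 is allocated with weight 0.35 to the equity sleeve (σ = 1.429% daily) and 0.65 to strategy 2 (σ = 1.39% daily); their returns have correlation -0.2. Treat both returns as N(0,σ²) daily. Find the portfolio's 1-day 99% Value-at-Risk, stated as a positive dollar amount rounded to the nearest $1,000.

$263,000

σ_p² = 0.35²·1.429² + 0.65²·1.39² + 2·-0.2·0.35·0.65·1.429·1.39 = 0.8857 (%²).
σ_p = √0.8857 = 0.941%.
At 99%, z = 2.326.
VaR = 2.326 × 0.941% = 2.189%; on $12,000,000 that is $262,680.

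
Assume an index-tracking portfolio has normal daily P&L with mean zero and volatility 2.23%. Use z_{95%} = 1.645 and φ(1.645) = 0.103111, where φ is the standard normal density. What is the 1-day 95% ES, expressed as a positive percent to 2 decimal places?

Tail multiplier: φ(z)/(1−α) = 0.103111 / 0.05 = 2.062.
ES = 2.23% × 2.062 = 4.598%.

4.60%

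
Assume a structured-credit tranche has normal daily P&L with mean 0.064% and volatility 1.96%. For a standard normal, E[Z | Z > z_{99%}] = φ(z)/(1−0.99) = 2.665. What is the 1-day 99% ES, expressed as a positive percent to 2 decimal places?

ES = −(0.064%) + 1.96% × 2.665 = 5.159%.

5.16%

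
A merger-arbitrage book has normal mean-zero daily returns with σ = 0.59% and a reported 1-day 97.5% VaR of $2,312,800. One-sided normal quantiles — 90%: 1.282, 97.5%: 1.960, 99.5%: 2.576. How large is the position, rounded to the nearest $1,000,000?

$200,000,000

VaR as a fraction of value: z·σ = 1.960 × 0.59% = 1.1564%.
Position = $2,312,800 / 0.011564 = $200,000,000.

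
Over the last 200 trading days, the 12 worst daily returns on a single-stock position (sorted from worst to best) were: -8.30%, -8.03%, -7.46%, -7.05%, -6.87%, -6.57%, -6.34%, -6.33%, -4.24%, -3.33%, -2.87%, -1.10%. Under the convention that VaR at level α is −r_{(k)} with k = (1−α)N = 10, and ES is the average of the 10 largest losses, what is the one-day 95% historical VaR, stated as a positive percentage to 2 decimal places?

k = 10; the 10th lowest return is -3.33%, so VaR = 3.33%.

3.33%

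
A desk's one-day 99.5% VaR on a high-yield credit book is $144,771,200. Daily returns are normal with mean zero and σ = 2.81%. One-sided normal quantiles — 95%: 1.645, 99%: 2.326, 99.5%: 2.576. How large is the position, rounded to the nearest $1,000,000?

$2,000,000,000

VaR as a fraction of value: z·σ = 2.576 × 2.81% = 7.23856%.
Position = $144,771,200 / 0.0723856 = $2,000,000,000.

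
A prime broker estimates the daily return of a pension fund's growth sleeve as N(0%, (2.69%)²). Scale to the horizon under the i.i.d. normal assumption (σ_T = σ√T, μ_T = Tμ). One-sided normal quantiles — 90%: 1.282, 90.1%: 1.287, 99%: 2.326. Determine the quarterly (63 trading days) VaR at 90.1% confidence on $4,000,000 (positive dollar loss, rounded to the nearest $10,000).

σ_{63d} = 2.69% × √63 = 21.351%.
VaR = 1.287 × 21.351% = 27.479%.
On $4,000,000: 0.27479 × $4,000,000 = $1,099,160.

$1,100,000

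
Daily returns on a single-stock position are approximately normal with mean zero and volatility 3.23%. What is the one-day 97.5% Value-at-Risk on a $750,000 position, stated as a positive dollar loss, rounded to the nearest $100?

$47,500

At 97.5% one-sided, z = 1.960.
VaR = z·σ = 1.960 × 3.23% = 6.331%.
On $750,000: 0.06331 × $750,000 = $47,483.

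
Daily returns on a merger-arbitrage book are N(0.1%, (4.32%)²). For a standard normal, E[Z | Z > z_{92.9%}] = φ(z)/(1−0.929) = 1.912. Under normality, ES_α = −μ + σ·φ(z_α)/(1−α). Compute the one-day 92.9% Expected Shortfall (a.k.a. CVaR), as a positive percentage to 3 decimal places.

8.160%

ES = −(0.1%) + 4.32% × 1.912 = 8.160%.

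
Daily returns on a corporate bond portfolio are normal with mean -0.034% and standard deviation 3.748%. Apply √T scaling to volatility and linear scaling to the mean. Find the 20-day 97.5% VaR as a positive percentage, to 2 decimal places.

33.53%

At 97.5%, z = 1.960.
σ_{20d} = 3.748% × √20 = 16.762%; μ_{20d} = 20 × -0.034% = -0.680%.
VaR = −(-0.680%) + 1.960 × 16.762% = 33.534%.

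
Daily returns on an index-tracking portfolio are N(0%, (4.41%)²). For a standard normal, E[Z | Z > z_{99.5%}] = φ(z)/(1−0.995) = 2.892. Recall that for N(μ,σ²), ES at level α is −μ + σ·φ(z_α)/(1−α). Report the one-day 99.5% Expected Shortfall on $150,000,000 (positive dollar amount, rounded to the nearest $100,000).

ES = 4.41% × 2.892 = 12.754%.
On $150,000,000: 0.12754 × $150,000,000 = $19,131,000.

$19,100,000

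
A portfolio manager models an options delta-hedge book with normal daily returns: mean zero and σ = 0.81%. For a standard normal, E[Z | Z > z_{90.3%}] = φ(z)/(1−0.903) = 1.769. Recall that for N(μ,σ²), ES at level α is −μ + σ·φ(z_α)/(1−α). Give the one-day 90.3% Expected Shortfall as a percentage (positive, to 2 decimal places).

ES = 0.81% × 1.769 = 1.433%.

1.43%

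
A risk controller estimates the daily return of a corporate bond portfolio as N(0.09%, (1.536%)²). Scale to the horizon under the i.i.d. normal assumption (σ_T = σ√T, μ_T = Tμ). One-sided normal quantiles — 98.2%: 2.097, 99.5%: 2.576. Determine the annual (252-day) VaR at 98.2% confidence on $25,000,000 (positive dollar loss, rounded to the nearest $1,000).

σ_{252d} = 1.536% × √252 = 24.383%; μ_{252d} = 252 × 0.09% = 22.680%.
VaR = −(22.680%) + 2.097 × 24.383% = 28.451%.
On $25,000,000: 0.28451 × $25,000,000 = $7,112,750.

$7,113,000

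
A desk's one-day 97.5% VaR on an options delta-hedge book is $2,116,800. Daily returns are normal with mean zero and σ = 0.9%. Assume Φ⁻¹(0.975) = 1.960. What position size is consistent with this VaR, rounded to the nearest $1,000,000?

$120,000,000

VaR as a fraction of value: z·σ = 1.960 × 0.9% = 1.764%.
Position = $2,116,800 / 0.01764 = $120,000,000.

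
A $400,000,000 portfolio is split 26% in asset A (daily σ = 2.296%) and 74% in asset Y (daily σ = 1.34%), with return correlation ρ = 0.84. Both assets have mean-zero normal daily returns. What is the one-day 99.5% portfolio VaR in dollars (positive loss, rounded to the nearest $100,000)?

σ_p² = 0.26²·2.296² + 0.74²·1.34² + 2·0.84·0.26·0.74·2.296·1.34 = 2.3341 (%²).
σ_p = √2.3341 = 1.528%.
At 99.5%, z = 2.576.
VaR = 2.576 × 1.528% = 3.936%; on $400,000,000 that is $15,744,000.

$15,700,000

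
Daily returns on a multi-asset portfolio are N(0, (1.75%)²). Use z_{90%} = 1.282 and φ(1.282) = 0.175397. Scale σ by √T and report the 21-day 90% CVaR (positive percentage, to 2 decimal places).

14.07%

σ_{21d} = 1.75% × √21 = 8.020%.
ES multiplier = φ(z)/(1−α) = 0.175397/0.1 = 1.754.
ES = 8.020% × 1.754 = 14.067%.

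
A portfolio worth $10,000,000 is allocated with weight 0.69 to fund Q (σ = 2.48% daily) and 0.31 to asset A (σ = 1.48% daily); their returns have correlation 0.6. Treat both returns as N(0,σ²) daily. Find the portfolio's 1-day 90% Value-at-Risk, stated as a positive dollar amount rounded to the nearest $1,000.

$259,000

σ_p² = 0.69²·2.48² + 0.31²·1.48² + 2·0.6·0.69·0.31·2.48·1.48 = 4.0808 (%²).
σ_p = √4.0808 = 2.020%.
At 90%, z = 1.282.
VaR = 1.282 × 2.020% = 2.590%; on $10,000,000 that is $259,000.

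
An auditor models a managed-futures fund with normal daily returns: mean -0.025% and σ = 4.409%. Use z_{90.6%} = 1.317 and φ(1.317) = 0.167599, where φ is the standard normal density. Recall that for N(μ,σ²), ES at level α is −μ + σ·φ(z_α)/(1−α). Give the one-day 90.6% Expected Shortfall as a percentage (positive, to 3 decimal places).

Tail multiplier: φ(z)/(1−α) = 0.167599 / 0.094 = 1.783.
ES = −(-0.025%) + 4.409% × 1.783 = 7.886%.

7.886%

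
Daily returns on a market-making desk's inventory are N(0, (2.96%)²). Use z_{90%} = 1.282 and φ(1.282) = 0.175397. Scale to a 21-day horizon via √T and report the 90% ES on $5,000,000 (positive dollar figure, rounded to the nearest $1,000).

σ_{21d} = 2.96% × √21 = 13.564%.
ES multiplier = φ(z)/(1−α) = 0.175397/0.1 = 1.754.
ES = 13.564% × 1.754 = 23.791%; on $5,000,000: $1,189,550.

$1,190,000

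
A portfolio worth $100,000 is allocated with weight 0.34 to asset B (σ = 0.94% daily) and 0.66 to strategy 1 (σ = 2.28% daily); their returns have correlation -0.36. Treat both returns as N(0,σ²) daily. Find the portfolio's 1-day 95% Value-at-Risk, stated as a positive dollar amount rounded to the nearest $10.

σ_p² = 0.34²·0.94² + 0.66²·2.28² + 2·-0.36·0.34·0.66·0.94·2.28 = 2.0203 (%²).
σ_p = √2.0203 = 1.421%.
At 95%, z = 1.645.
VaR = 1.645 × 1.421% = 2.338%; on $100,000 that is $2,338.

$2,340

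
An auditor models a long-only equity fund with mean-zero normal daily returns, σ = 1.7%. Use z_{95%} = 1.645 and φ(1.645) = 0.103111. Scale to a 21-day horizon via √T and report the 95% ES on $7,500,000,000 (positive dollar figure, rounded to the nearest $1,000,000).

$1,205,000,000

σ_{21d} = 1.7% × √21 = 7.790%.
ES multiplier = φ(z)/(1−α) = 0.103111/0.05 = 2.062.
ES = 7.790% × 2.062 = 16.063%; on $7,500,000,000: $1,204,725,000.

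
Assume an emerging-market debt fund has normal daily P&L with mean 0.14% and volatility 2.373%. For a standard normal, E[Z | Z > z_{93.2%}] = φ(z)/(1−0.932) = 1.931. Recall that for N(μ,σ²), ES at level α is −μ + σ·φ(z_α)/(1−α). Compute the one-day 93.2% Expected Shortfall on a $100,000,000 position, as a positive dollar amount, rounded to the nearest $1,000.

$4,442,000

ES = −(0.14%) + 2.373% × 1.931 = 4.442%.
On $100,000,000: 0.04442 × $100,000,000 = $4,442,000.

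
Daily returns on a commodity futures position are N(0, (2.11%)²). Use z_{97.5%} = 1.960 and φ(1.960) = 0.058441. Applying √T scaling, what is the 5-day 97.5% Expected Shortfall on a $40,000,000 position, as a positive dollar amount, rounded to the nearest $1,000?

σ_{5d} = 2.11% × √5 = 4.718%.
ES multiplier = φ(z)/(1−α) = 0.058441/0.025 = 2.338.
ES = 4.718% × 2.338 = 11.031%; on $40,000,000: $4,412,400.

$4,412,000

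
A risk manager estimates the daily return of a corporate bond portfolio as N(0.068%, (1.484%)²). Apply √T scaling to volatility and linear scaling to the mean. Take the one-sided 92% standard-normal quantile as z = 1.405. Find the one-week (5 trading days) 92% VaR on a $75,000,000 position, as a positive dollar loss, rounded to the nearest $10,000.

σ_{5d} = 1.484% × √5 = 3.318%; μ_{5d} = 5 × 0.068% = 0.340%.
VaR = −(0.340%) + 1.405 × 3.318% = 4.322%.
On $75,000,000: 0.04322 × $75,000,000 = $3,241,500.

$3,240,000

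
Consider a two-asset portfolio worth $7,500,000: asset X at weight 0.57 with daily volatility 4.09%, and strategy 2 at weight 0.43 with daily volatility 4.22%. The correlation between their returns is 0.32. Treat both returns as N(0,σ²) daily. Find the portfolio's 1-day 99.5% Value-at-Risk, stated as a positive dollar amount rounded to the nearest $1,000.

$653,000

σ_p² = 0.57²·4.09² + 0.43²·4.22² + 2·0.32·0.57·0.43·4.09·4.22 = 11.4352 (%²).
σ_p = √11.4352 = 3.382%.
At 99.5%, z = 2.576.
VaR = 2.576 × 3.382% = 8.712%; on $7,500,000 that is $653,400.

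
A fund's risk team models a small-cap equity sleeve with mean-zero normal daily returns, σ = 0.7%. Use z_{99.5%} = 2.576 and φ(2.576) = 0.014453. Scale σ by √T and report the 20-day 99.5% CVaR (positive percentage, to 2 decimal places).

σ_{20d} = 0.7% × √20 = 3.130%.
ES multiplier = φ(z)/(1−α) = 0.014453/0.005 = 2.891.
ES = 3.130% × 2.891 = 9.049%.

9.05%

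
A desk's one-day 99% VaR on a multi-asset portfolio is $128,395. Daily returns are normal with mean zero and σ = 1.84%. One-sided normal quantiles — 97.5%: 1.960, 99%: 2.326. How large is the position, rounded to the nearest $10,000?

$3,000,000

VaR as a fraction of value: z·σ = 2.326 × 1.84% = 4.27984%.
Position = $128,395 / 0.0427984 = $2,999,995.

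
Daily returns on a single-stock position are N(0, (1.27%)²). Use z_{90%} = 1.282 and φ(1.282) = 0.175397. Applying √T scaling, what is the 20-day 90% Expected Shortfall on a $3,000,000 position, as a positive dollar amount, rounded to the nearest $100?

$298,900

σ_{20d} = 1.27% × √20 = 5.680%.
ES multiplier = φ(z)/(1−α) = 0.175397/0.1 = 1.754.
ES = 5.680% × 1.754 = 9.963%; on $3,000,000: $298,890.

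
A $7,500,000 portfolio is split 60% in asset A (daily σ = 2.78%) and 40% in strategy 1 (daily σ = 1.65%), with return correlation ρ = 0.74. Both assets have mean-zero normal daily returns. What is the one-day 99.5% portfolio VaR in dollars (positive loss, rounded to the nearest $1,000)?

σ_p² = 0.6²·2.78² + 0.4²·1.65² + 2·0.74·0.6·0.4·2.78·1.65 = 4.8471 (%²).
σ_p = √4.8471 = 2.202%.
At 99.5%, z = 2.576.
VaR = 2.576 × 2.202% = 5.672%; on $7,500,000 that is $425,400.

$425,000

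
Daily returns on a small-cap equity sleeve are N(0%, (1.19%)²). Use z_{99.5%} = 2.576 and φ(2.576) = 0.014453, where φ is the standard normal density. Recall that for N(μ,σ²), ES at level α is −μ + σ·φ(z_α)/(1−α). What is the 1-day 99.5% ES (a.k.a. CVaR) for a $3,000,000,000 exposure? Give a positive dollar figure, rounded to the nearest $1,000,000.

$103,000,000

Tail multiplier: φ(z)/(1−α) = 0.014453 / 0.005 = 2.891.
ES = 1.19% × 2.891 = 3.440%.
On $3,000,000,000: 0.03440 × $3,000,000,000 = $103,200,000.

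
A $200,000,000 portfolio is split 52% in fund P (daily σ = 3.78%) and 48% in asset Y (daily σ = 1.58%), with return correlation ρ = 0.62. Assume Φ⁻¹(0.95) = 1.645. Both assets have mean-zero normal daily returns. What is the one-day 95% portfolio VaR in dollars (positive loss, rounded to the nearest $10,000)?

$8,250,000

σ_p² = 0.52²·3.78² + 0.48²·1.58² + 2·0.62·0.52·0.48·3.78·1.58 = 6.2872 (%²).
σ_p = √6.2872 = 2.507%.
VaR = 1.645 × 2.507% = 4.124%; on $200,000,000 that is $8,248,000.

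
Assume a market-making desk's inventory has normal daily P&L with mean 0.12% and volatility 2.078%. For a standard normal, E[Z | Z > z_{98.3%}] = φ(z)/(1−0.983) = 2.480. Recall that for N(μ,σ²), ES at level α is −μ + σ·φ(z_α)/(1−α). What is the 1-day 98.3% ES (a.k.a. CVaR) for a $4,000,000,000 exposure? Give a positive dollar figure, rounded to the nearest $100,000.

ES = −(0.12%) + 2.078% × 2.480 = 5.033%.
On $4,000,000,000: 0.05033 × $4,000,000,000 = $201,320,000.

$201,300,000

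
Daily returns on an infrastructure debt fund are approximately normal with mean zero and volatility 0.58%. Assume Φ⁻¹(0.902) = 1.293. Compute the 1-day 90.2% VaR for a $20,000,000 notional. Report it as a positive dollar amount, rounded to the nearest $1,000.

VaR = z·σ = 1.293 × 0.58% = 0.750%.
On $20,000,000: 0.00750 × $20,000,000 = $150,000.

$150,000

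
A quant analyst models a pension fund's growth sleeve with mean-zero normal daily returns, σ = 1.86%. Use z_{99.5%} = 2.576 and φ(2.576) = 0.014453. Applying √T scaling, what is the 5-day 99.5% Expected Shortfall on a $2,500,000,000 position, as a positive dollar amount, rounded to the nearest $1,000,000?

σ_{5d} = 1.86% × √5 = 4.159%.
ES multiplier = φ(z)/(1−α) = 0.014453/0.005 = 2.891.
ES = 4.159% × 2.891 = 12.024%; on $2,500,000,000: $300,600,000.

$301,000,000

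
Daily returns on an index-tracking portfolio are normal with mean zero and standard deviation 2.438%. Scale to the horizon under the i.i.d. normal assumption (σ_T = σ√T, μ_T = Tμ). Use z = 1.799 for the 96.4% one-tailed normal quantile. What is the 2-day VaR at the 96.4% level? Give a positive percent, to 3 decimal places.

σ_{2d} = 2.438% × √2 = 3.448%.
VaR = 1.799 × 3.448% = 6.203%.

6.203%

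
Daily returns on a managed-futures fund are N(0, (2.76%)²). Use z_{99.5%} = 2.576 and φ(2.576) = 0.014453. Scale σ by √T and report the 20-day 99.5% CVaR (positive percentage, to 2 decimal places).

σ_{20d} = 2.76% × √20 = 12.343%.
ES multiplier = φ(z)/(1−α) = 0.014453/0.005 = 2.891.
ES = 12.343% × 2.891 = 35.684%.

35.68%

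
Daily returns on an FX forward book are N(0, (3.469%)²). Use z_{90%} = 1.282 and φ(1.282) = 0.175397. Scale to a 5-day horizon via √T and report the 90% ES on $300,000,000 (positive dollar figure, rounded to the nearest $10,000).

$40,820,000

σ_{5d} = 3.469% × √5 = 7.757%.
ES multiplier = φ(z)/(1−α) = 0.175397/0.1 = 1.754.
ES = 7.757% × 1.754 = 13.606%; on $300,000,000: $40,818,000.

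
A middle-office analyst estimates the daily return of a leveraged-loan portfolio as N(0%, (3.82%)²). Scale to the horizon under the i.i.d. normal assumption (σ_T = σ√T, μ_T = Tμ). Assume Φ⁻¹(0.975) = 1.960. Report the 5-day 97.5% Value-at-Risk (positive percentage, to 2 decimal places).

16.74%

σ_{5d} = 3.82% × √5 = 8.542%.
VaR = 1.960 × 8.542% = 16.742%.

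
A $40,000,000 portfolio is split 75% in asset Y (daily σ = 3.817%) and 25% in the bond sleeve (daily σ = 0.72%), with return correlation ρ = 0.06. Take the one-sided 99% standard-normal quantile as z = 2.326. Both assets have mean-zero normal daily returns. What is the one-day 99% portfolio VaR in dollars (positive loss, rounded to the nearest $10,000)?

$2,680,000

σ_p² = 0.75²·3.817² + 0.25²·0.72² + 2·0.06·0.75·0.25·3.817·0.72 = 8.2896 (%²).
σ_p = √8.2896 = 2.879%.
VaR = 2.326 × 2.879% = 6.697%; on $40,000,000 that is $2,678,800.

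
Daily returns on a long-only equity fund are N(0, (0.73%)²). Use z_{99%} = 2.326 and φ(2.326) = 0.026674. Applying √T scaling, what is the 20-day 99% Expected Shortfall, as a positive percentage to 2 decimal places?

8.71%

σ_{20d} = 0.73% × √20 = 3.265%.
ES multiplier = φ(z)/(1−α) = 0.026674/0.01 = 2.667.
ES = 3.265% × 2.667 = 8.708%.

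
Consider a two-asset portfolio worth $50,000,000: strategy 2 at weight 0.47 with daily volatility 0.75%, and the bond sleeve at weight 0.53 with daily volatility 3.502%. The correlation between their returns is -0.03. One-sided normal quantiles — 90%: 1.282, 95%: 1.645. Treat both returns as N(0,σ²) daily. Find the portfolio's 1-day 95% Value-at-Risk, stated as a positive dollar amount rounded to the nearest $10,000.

$1,550,000

σ_p² = 0.47²·0.75² + 0.53²·3.502² + 2·-0.03·0.47·0.53·0.75·3.502 = 3.5300 (%²).
σ_p = √3.5300 = 1.879%.
VaR = 1.645 × 1.879% = 3.091%; on $50,000,000 that is $1,545,500.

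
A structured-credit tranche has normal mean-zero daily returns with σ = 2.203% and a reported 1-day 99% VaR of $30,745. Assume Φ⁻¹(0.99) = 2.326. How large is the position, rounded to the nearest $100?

VaR as a fraction of value: z·σ = 2.326 × 2.203% = 5.12418%.
Position = $30,745 / 0.0512418 = $599,999.

$600,000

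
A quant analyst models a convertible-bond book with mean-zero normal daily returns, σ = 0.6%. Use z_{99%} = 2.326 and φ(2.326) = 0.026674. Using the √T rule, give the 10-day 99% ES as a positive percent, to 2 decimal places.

5.06%

σ_{10d} = 0.6% × √10 = 1.897%.
ES multiplier = φ(z)/(1−α) = 0.026674/0.01 = 2.667.
ES = 1.897% × 2.667 = 5.059%.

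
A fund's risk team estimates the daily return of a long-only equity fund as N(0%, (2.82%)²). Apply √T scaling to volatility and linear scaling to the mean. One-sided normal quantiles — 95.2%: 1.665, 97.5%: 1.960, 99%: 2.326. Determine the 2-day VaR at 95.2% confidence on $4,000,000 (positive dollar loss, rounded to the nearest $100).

σ_{2d} = 2.82% × √2 = 3.988%.
VaR = 1.665 × 3.988% = 6.640%.
On $4,000,000: 0.06640 × $4,000,000 = $265,600.

$265,600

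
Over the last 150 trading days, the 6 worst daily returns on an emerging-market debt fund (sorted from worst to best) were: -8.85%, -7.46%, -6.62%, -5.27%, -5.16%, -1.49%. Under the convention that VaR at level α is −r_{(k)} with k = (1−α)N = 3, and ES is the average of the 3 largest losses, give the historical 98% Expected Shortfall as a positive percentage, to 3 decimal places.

The 3 worst returns sum to -22.93%.
ES = −(-22.93%) / 3 = 7.6433…% ≈ 7.643%.

7.643%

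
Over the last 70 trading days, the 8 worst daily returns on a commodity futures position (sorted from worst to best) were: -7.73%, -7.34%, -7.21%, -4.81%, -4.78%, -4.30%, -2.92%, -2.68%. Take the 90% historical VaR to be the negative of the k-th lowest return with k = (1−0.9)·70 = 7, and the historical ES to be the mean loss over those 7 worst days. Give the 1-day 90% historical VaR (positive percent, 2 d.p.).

k = 7; the 7th lowest return is -2.92%, so VaR = 2.92%.

2.92%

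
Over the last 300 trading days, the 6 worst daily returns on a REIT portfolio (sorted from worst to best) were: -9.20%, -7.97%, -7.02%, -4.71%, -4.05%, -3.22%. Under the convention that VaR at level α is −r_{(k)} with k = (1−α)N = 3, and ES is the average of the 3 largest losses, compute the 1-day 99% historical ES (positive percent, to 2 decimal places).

The 3 worst returns sum to -24.19%.
ES = −(-24.19%) / 3 = 8.0633…% ≈ 8.06%.

8.06%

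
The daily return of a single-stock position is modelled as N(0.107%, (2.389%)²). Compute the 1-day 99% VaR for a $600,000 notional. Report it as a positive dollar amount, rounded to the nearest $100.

$32,700

At 99% one-sided, z = 2.326.
VaR = −μ + z·σ = −(0.107%) + 2.326 × 2.389% = 5.450%.
On $600,000: 0.05450 × $600,000 = $32,700.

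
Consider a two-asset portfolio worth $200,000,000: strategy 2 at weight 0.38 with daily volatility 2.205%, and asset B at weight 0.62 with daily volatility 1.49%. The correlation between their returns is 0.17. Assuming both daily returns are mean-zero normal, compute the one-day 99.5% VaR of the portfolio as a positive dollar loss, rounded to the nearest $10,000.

$6,950,000

σ_p² = 0.38²·2.205² + 0.62²·1.49² + 2·0.17·0.38·0.62·2.205·1.49 = 1.8187 (%²).
σ_p = √1.8187 = 1.349%.
At 99.5%, z = 2.576.
VaR = 2.576 × 1.349% = 3.475%; on $200,000,000 that is $6,950,000.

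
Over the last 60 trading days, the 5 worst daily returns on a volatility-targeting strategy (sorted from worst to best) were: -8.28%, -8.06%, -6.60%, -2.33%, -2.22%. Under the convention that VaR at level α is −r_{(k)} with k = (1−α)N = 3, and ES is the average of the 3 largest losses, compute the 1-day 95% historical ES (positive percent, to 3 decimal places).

The 3 worst returns sum to -22.94%.
ES = −(-22.94%) / 3 = 7.6466…% ≈ 7.647%.

7.647%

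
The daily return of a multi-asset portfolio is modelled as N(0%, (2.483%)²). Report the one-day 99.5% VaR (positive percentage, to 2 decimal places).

6.40%

At 99.5% one-sided, z = 2.576.
VaR = z·σ = 2.576 × 2.483% = 6.396%.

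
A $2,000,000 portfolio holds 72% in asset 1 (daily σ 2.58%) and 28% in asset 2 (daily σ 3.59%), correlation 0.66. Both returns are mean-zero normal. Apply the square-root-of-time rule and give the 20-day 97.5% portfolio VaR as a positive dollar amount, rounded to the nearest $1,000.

σ_p = √(0.72²·2.58² + 0.28²·3.59² + 2·0.66·0.72·0.28·2.58·3.59) = 2.632%.
σ_{20d} = 2.632% × √20 = 11.771%.
z(97.5%) = 1.960.
VaR = 1.960 × 11.771% = 23.071%; on $2,000,000 that is $461,420.

$461,000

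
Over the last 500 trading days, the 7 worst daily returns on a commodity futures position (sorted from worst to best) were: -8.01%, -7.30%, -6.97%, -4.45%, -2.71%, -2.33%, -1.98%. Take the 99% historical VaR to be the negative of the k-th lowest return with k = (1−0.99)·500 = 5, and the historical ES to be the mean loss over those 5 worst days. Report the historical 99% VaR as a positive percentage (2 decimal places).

k = 5; the 5th lowest return is -2.71%, so VaR = 2.71%.

2.71%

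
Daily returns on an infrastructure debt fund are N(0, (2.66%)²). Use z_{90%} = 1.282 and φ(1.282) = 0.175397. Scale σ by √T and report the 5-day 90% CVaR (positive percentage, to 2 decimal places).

σ_{5d} = 2.66% × √5 = 5.948%.
ES multiplier = φ(z)/(1−α) = 0.175397/0.1 = 1.754.
ES = 5.948% × 1.754 = 10.433%.

10.43%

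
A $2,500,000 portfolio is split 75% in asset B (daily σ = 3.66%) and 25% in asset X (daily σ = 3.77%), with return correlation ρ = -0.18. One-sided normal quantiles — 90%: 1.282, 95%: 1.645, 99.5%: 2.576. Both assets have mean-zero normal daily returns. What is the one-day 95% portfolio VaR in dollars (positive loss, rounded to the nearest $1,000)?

$113,000

σ_p² = 0.75²·3.66² + 0.25²·3.77² + 2·-0.18·0.75·0.25·3.66·3.77 = 7.4920 (%²).
σ_p = √7.4920 = 2.737%.
VaR = 1.645 × 2.737% = 4.502%; on $2,500,000 that is $112,550.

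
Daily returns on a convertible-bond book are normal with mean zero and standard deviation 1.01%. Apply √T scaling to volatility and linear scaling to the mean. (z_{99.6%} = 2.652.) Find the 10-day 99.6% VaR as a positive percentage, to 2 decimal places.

σ_{10d} = 1.01% × √10 = 3.194%.
VaR = 2.652 × 3.194% = 8.470%.

8.47%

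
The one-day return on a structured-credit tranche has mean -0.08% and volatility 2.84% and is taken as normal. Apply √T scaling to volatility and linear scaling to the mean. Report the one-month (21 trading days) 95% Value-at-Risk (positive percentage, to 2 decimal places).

23.09%

At 95%, z = 1.645.
σ_{21d} = 2.84% × √21 = 13.015%; μ_{21d} = 21 × -0.08% = -1.680%.
VaR = −(-1.680%) + 1.645 × 13.015% = 23.090%.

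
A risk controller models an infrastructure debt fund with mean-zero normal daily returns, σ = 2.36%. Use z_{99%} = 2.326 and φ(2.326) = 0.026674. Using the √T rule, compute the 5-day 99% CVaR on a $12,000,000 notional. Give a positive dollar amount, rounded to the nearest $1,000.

σ_{5d} = 2.36% × √5 = 5.277%.
ES multiplier = φ(z)/(1−α) = 0.026674/0.01 = 2.667.
ES = 5.277% × 2.667 = 14.074%; on $12,000,000: $1,688,880.

$1,689,000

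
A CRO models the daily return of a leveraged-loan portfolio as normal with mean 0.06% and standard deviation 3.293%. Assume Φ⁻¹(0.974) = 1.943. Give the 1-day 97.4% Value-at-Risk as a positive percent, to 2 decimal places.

VaR = −μ + z·σ = −(0.06%) + 1.943 × 3.293% = 6.338%.

6.34%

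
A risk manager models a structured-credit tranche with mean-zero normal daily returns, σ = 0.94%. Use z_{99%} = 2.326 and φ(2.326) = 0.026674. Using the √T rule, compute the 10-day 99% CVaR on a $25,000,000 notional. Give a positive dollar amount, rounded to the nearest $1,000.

σ_{10d} = 0.94% × √10 = 2.973%.
ES multiplier = φ(z)/(1−α) = 0.026674/0.01 = 2.667.
ES = 2.973% × 2.667 = 7.929%; on $25,000,000: $1,982,250.

$1,982,000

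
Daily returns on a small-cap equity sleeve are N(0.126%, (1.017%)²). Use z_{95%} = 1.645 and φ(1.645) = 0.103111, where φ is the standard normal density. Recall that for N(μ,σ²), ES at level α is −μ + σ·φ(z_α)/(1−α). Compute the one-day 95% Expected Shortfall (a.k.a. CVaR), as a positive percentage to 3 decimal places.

1.971%

Tail multiplier: φ(z)/(1−α) = 0.103111 / 0.05 = 2.062.
ES = −(0.126%) + 1.017% × 2.062 = 1.971%.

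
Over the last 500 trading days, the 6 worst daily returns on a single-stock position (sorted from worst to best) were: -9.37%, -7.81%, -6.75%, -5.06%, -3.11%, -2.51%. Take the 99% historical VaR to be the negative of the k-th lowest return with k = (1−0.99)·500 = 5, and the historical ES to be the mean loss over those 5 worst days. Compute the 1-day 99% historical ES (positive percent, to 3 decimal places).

The 5 worst returns sum to -32.10%.
ES = −(-32.10%) / 5 = 6.42% ≈ 6.420%.

6.420%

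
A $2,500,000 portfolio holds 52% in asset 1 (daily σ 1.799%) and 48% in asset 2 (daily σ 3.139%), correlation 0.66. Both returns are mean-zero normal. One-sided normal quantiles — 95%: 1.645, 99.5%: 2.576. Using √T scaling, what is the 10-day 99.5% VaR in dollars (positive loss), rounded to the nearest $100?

$455,600

σ_p = √(0.52²·1.799² + 0.48²·3.139² + 2·0.66·0.52·0.48·1.799·3.139) = 2.237%.
σ_{10d} = 2.237% × √10 = 7.074%.
VaR = 2.576 × 7.074% = 18.223%; on $2,500,000 that is $455,575.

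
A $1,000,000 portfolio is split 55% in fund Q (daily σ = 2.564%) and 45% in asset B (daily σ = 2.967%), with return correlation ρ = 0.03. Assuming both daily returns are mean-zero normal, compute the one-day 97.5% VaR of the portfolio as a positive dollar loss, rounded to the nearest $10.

σ_p² = 0.55²·2.564² + 0.45²·2.967² + 2·0.03·0.55·0.45·2.564·2.967 = 3.8843 (%²).
σ_p = √3.8843 = 1.971%.
At 97.5%, z = 1.960.
VaR = 1.960 × 1.971% = 3.863%; on $1,000,000 that is $38,630.

$38,630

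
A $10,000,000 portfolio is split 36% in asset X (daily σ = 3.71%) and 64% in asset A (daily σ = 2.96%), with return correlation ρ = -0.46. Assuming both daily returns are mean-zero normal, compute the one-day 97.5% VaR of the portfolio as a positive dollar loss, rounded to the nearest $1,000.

$342,000

σ_p² = 0.36²·3.71² + 0.64²·2.96² + 2·-0.46·0.36·0.64·3.71·2.96 = 3.0448 (%²).
σ_p = √3.0448 = 1.745%.
At 97.5%, z = 1.960.
VaR = 1.960 × 1.745% = 3.420%; on $10,000,000 that is $342,000.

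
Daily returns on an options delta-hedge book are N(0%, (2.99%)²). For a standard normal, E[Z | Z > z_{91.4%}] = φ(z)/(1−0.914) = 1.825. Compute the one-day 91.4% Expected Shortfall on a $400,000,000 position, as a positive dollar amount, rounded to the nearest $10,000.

$21,830,000

ES = 2.99% × 1.825 = 5.457%.
On $400,000,000: 0.05457 × $400,000,000 = $21,828,000.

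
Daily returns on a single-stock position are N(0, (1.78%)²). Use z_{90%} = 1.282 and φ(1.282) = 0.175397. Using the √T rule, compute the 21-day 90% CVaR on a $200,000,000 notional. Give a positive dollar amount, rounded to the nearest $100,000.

σ_{21d} = 1.78% × √21 = 8.157%.
ES multiplier = φ(z)/(1−α) = 0.175397/0.1 = 1.754.
ES = 8.157% × 1.754 = 14.307%; on $200,000,000: $28,614,000.

$28,600,000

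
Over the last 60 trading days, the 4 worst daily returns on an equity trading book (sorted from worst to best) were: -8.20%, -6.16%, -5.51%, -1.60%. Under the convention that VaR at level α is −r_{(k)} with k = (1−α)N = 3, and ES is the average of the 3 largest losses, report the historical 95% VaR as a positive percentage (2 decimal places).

k = 3; the 3rd lowest return is -5.51%, so VaR = 5.51%.

5.51%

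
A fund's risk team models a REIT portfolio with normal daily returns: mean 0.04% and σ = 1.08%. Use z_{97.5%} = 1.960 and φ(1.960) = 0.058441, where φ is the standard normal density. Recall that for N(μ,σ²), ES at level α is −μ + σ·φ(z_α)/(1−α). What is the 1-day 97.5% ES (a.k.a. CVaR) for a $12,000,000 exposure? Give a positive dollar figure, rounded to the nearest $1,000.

Tail multiplier: φ(z)/(1−α) = 0.058441 / 0.025 = 2.338.
ES = −(0.04%) + 1.08% × 2.338 = 2.485%.
On $12,000,000: 0.02485 × $12,000,000 = $298,200.

$298,000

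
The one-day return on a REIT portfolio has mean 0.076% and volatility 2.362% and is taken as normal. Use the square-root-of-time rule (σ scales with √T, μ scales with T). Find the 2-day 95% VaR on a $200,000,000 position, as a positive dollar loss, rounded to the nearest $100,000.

At 95%, z = 1.645.
σ_{2d} = 2.362% × √2 = 3.340%; μ_{2d} = 2 × 0.076% = 0.152%.
VaR = −(0.152%) + 1.645 × 3.340% = 5.342%.
On $200,000,000: 0.05342 × $200,000,000 = $10,684,000.

$10,700,000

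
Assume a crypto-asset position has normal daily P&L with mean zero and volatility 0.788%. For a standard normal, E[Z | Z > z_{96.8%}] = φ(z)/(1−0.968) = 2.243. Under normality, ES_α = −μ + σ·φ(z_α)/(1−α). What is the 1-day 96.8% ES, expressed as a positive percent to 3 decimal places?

ES = 0.788% × 2.243 = 1.767%.

1.767%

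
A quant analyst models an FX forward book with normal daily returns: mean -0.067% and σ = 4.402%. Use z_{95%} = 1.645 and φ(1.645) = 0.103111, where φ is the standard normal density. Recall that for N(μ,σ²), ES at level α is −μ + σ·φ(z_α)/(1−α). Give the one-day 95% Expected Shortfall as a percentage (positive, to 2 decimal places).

Tail multiplier: φ(z)/(1−α) = 0.103111 / 0.05 = 2.062.
ES = −(-0.067%) + 4.402% × 2.062 = 9.144%.

9.14%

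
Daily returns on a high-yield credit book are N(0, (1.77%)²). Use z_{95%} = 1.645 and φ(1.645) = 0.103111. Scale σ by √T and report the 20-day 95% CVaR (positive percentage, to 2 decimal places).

σ_{20d} = 1.77% × √20 = 7.916%.
ES multiplier = φ(z)/(1−α) = 0.103111/0.05 = 2.062.
ES = 7.916% × 2.062 = 16.323%.

16.32%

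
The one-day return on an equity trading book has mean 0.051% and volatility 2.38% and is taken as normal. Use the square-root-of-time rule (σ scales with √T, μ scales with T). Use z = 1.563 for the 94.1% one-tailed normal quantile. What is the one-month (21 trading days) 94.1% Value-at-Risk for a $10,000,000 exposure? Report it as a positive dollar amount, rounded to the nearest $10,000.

σ_{21d} = 2.38% × √21 = 10.907%; μ_{21d} = 21 × 0.051% = 1.071%.
VaR = −(1.071%) + 1.563 × 10.907% = 15.977%.
On $10,000,000: 0.15977 × $10,000,000 = $1,597,700.

$1,600,000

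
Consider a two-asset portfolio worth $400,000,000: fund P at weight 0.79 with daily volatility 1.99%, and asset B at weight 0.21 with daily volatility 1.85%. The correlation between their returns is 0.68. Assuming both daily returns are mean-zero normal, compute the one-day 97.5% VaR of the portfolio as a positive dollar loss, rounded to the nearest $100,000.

σ_p² = 0.79²·1.99² + 0.21²·1.85² + 2·0.68·0.79·0.21·1.99·1.85 = 3.4531 (%²).
σ_p = √3.4531 = 1.858%.
At 97.5%, z = 1.960.
VaR = 1.960 × 1.858% = 3.642%; on $400,000,000 that is $14,568,000.

$14,600,000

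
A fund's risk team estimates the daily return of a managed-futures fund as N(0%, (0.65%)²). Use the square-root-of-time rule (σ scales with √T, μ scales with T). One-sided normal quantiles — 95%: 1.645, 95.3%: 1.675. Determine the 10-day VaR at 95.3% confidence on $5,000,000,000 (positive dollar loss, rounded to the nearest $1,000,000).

σ_{10d} = 0.65% × √10 = 2.055%.
VaR = 1.675 × 2.055% = 3.442%.
On $5,000,000,000: 0.03442 × $5,000,000,000 = $172,100,000.

$172,000,000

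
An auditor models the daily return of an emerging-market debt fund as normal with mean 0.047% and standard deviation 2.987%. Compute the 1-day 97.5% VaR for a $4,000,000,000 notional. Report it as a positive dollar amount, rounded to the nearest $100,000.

At 97.5% one-sided, z = 1.960.
VaR = −μ + z·σ = −(0.047%) + 1.960 × 2.987% = 5.808%.
On $4,000,000,000: 0.05808 × $4,000,000,000 = $232,320,000.

$232,300,000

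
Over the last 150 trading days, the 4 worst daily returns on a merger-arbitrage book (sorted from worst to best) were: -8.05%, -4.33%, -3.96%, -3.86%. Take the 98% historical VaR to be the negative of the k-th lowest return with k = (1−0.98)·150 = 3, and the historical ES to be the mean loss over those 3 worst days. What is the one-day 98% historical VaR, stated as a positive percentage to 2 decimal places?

3.96%

k = 3; the 3rd lowest return is -3.96%, so VaR = 3.96%.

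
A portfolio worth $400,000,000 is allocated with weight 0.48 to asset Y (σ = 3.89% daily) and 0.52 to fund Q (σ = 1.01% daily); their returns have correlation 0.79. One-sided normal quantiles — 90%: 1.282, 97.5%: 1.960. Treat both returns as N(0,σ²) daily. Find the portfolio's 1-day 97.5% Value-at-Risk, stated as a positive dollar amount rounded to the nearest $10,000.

σ_p² = 0.48²·3.89² + 0.52²·1.01² + 2·0.79·0.48·0.52·3.89·1.01 = 5.3117 (%²).
σ_p = √5.3117 = 2.305%.
VaR = 1.960 × 2.305% = 4.518%; on $400,000,000 that is $18,072,000.

$18,070,000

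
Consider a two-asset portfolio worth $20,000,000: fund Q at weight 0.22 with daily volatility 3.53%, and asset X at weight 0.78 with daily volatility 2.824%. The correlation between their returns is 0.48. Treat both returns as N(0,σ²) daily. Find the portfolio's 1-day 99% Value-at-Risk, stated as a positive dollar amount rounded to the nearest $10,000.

σ_p² = 0.22²·3.53² + 0.78²·2.824² + 2·0.48·0.22·0.78·3.53·2.824 = 7.0973 (%²).
σ_p = √7.0973 = 2.664%.
At 99%, z = 2.326.
VaR = 2.326 × 2.664% = 6.196%; on $20,000,000 that is $1,239,200.

$1,240,000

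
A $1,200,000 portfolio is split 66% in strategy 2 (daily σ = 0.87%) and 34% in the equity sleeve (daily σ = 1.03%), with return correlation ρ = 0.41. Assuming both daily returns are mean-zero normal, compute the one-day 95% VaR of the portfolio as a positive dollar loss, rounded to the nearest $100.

σ_p² = 0.66²·0.87² + 0.34²·1.03² + 2·0.41·0.66·0.34·0.87·1.03 = 0.6172 (%²).
σ_p = √0.6172 = 0.786%.
At 95%, z = 1.645.
VaR = 1.645 × 0.786% = 1.293%; on $1,200,000 that is $15,516.

$15,500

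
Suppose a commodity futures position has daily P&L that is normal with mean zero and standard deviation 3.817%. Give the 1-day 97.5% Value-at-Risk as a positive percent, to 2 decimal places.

7.48%

At 97.5% one-sided, z = 1.960.
VaR = z·σ = 1.960 × 3.817% = 7.481%.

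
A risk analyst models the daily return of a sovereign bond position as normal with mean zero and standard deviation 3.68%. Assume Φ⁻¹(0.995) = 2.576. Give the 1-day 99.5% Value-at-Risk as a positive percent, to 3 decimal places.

9.480%

VaR = z·σ = 2.576 × 3.68% = 9.480%.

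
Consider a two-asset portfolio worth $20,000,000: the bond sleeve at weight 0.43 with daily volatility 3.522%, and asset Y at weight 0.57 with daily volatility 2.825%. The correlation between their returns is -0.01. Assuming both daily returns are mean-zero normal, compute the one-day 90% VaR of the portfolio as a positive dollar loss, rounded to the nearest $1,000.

σ_p² = 0.43²·3.522² + 0.57²·2.825² + 2·-0.01·0.43·0.57·3.522·2.825 = 4.8377 (%²).
σ_p = √4.8377 = 2.199%.
At 90%, z = 1.282.
VaR = 1.282 × 2.199% = 2.819%; on $20,000,000 that is $563,800.

$564,000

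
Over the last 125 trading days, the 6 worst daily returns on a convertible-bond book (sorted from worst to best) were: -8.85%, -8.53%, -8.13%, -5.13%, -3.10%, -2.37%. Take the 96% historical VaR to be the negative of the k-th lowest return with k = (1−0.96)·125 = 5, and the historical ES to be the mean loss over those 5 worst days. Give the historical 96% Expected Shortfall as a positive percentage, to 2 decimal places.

The 5 worst returns sum to -33.74%.
ES = −(-33.74%) / 5 = 6.748% ≈ 6.75%.

6.75%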